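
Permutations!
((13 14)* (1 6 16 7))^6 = [0, 16, 2, 3, 4, 5, 7, 6, 8, 9, 10, 11, 12, 13, 14, 15, 1] = (1 16)(6 7)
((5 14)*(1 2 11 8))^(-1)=(1 8 11 2)(5 14)=[0, 8, 1, 3, 4, 14, 6, 7, 11, 9, 10, 2, 12, 13, 5]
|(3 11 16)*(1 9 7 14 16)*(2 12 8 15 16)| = |(1 9 7 14 2 12 8 15 16 3 11)| = 11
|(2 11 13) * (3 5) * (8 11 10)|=|(2 10 8 11 13)(3 5)|=10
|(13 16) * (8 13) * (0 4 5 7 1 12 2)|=|(0 4 5 7 1 12 2)(8 13 16)|=21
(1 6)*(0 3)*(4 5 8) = (0 3)(1 6)(4 5 8) = [3, 6, 2, 0, 5, 8, 1, 7, 4]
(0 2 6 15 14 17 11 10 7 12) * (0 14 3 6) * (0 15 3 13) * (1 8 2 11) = (0 11 10 7 12 14 17 1 8 2 15 13)(3 6) = [11, 8, 15, 6, 4, 5, 3, 12, 2, 9, 7, 10, 14, 0, 17, 13, 16, 1]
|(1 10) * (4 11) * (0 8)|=2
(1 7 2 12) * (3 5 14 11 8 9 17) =(1 7 2 12)(3 5 14 11 8 9 17) =[0, 7, 12, 5, 4, 14, 6, 2, 9, 17, 10, 8, 1, 13, 11, 15, 16, 3]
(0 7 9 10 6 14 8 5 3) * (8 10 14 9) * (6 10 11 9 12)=(0 7 8 5 3)(6 12)(9 14 11)=[7, 1, 2, 0, 4, 3, 12, 8, 5, 14, 10, 9, 6, 13, 11]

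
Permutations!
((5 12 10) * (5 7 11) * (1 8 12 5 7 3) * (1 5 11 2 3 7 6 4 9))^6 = (1 3)(2 9)(4 7)(5 8)(6 10)(11 12) = [0, 3, 9, 1, 7, 8, 10, 4, 5, 2, 6, 12, 11]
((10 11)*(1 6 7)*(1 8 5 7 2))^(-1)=(1 2 6)(5 8 7)(10 11)=[0, 2, 6, 3, 4, 8, 1, 5, 7, 9, 11, 10]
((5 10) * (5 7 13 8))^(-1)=(5 8 13 7 10)=[0, 1, 2, 3, 4, 8, 6, 10, 13, 9, 5, 11, 12, 7]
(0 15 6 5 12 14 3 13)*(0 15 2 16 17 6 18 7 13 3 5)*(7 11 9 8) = (0 2 16 17 6)(5 12 14)(7 13 15 18 11 9 8) = [2, 1, 16, 3, 4, 12, 0, 13, 7, 8, 10, 9, 14, 15, 5, 18, 17, 6, 11]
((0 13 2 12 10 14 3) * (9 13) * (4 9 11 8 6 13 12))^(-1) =(0 3 14 10 12 9 4 2 13 6 8 11) =[3, 1, 13, 14, 2, 5, 8, 7, 11, 4, 12, 0, 9, 6, 10]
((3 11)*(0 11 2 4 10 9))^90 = (0 9 10 4 2 3 11) = [9, 1, 3, 11, 2, 5, 6, 7, 8, 10, 4, 0]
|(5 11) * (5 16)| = 3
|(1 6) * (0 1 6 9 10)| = |(0 1 9 10)| = 4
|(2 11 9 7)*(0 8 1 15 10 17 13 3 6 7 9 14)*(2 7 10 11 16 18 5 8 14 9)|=|(0 14)(1 15 11 9 2 16 18 5 8)(3 6 10 17 13)|=90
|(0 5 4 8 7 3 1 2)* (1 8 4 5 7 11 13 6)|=9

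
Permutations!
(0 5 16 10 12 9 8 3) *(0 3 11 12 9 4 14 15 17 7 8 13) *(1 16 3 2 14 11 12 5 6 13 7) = (0 6 13)(1 16 10 9 7 8 12 4 11 5 3 2 14 15 17) = [6, 16, 14, 2, 11, 3, 13, 8, 12, 7, 9, 5, 4, 0, 15, 17, 10, 1]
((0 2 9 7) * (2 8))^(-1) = (0 7 9 2 8) = [7, 1, 8, 3, 4, 5, 6, 9, 0, 2]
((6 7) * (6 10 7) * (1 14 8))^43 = (1 14 8)(7 10) = [0, 14, 2, 3, 4, 5, 6, 10, 1, 9, 7, 11, 12, 13, 8]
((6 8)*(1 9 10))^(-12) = (10) = [0, 1, 2, 3, 4, 5, 6, 7, 8, 9, 10]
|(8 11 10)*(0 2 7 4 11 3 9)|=|(0 2 7 4 11 10 8 3 9)|=9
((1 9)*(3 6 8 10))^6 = (3 8)(6 10) = [0, 1, 2, 8, 4, 5, 10, 7, 3, 9, 6]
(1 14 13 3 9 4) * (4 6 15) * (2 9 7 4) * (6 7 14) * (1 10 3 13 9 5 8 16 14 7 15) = (1 6)(2 5 8 16 14 9 15)(3 7 4 10) = [0, 6, 5, 7, 10, 8, 1, 4, 16, 15, 3, 11, 12, 13, 9, 2, 14]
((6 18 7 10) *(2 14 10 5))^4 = [0, 1, 18, 3, 4, 6, 2, 10, 8, 9, 5, 11, 12, 13, 7, 15, 16, 17, 14] = (2 18 14 7 10 5 6)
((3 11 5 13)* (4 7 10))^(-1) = [0, 1, 2, 13, 10, 11, 6, 4, 8, 9, 7, 3, 12, 5] = (3 13 5 11)(4 10 7)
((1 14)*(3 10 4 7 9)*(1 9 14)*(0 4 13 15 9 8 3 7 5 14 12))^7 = (0 13 5 9 8 12 10 4 15 14 7 3) = [13, 1, 2, 0, 15, 9, 6, 3, 12, 8, 4, 11, 10, 5, 7, 14]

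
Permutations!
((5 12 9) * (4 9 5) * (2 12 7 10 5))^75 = (2 12)(4 9) = [0, 1, 12, 3, 9, 5, 6, 7, 8, 4, 10, 11, 2]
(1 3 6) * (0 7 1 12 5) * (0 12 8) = (0 7 1 3 6 8)(5 12) = [7, 3, 2, 6, 4, 12, 8, 1, 0, 9, 10, 11, 5]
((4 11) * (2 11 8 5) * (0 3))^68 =(2 8 11 5 4) =[0, 1, 8, 3, 2, 4, 6, 7, 11, 9, 10, 5]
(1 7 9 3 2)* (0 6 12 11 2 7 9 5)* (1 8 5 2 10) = [6, 9, 8, 7, 4, 0, 12, 2, 5, 3, 1, 10, 11] = (0 6 12 11 10 1 9 3 7 2 8 5)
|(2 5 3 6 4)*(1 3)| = |(1 3 6 4 2 5)| = 6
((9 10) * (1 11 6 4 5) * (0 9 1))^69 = (0 6 10 5 11 9 4 1) = [6, 0, 2, 3, 1, 11, 10, 7, 8, 4, 5, 9]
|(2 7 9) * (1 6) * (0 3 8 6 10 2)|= |(0 3 8 6 1 10 2 7 9)|= 9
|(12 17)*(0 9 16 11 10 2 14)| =|(0 9 16 11 10 2 14)(12 17)| =14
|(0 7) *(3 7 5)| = |(0 5 3 7)| = 4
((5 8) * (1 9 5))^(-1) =(1 8 5 9) =[0, 8, 2, 3, 4, 9, 6, 7, 5, 1]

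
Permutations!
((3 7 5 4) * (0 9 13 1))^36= [0, 1, 2, 3, 4, 5, 6, 7, 8, 9, 10, 11, 12, 13]= (13)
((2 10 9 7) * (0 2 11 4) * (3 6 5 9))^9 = (0 4 11 7 9 5 6 3 10 2) = [4, 1, 0, 10, 11, 6, 3, 9, 8, 5, 2, 7]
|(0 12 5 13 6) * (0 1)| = 6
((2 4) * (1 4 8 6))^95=(8)=[0, 1, 2, 3, 4, 5, 6, 7, 8]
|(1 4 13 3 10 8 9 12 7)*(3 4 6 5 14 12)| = |(1 6 5 14 12 7)(3 10 8 9)(4 13)| = 12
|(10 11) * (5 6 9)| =6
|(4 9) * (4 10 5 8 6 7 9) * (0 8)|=|(0 8 6 7 9 10 5)|=7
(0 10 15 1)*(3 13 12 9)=[10, 0, 2, 13, 4, 5, 6, 7, 8, 3, 15, 11, 9, 12, 14, 1]=(0 10 15 1)(3 13 12 9)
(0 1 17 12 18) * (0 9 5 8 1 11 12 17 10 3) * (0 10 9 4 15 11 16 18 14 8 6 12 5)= (0 16 18 4 15 11 5 6 12 14 8 1 9)(3 10)= [16, 9, 2, 10, 15, 6, 12, 7, 1, 0, 3, 5, 14, 13, 8, 11, 18, 17, 4]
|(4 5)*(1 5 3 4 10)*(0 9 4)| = |(0 9 4 3)(1 5 10)| = 12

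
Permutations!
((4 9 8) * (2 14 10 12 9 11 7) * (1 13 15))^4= (1 13 15)(2 9 7 12 11 10 4 14 8)= [0, 13, 9, 3, 14, 5, 6, 12, 2, 7, 4, 10, 11, 15, 8, 1]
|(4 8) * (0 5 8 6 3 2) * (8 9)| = 8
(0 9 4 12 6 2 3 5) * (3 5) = [9, 1, 5, 3, 12, 0, 2, 7, 8, 4, 10, 11, 6] = (0 9 4 12 6 2 5)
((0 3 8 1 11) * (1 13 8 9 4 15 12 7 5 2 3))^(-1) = (0 11 1)(2 5 7 12 15 4 9 3)(8 13) = [11, 0, 5, 2, 9, 7, 6, 12, 13, 3, 10, 1, 15, 8, 14, 4]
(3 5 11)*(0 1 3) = (0 1 3 5 11) = [1, 3, 2, 5, 4, 11, 6, 7, 8, 9, 10, 0]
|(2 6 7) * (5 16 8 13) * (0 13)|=|(0 13 5 16 8)(2 6 7)|=15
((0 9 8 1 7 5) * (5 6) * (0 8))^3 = (0 9)(1 5 7 8 6) = [9, 5, 2, 3, 4, 7, 1, 8, 6, 0]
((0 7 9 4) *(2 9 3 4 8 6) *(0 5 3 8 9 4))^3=(9)(0 6 5 7 2 3 8 4)=[6, 1, 3, 8, 0, 7, 5, 2, 4, 9]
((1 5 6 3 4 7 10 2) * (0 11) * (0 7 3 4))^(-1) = (0 3 4 6 5 1 2 10 7 11) = [3, 2, 10, 4, 6, 1, 5, 11, 8, 9, 7, 0]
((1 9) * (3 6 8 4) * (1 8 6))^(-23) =(1 8 3 9 4) =[0, 8, 2, 9, 1, 5, 6, 7, 3, 4]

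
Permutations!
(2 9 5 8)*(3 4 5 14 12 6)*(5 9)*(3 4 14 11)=(2 5 8)(3 14 12 6 4 9 11)=[0, 1, 5, 14, 9, 8, 4, 7, 2, 11, 10, 3, 6, 13, 12]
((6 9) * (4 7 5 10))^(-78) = (4 5)(7 10) = [0, 1, 2, 3, 5, 4, 6, 10, 8, 9, 7]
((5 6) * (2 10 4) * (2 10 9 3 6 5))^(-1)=(2 6 3 9)(4 10)=[0, 1, 6, 9, 10, 5, 3, 7, 8, 2, 4]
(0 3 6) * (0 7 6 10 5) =[3, 1, 2, 10, 4, 0, 7, 6, 8, 9, 5] =(0 3 10 5)(6 7)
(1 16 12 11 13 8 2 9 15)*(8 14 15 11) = (1 16 12 8 2 9 11 13 14 15) = [0, 16, 9, 3, 4, 5, 6, 7, 2, 11, 10, 13, 8, 14, 15, 1, 12]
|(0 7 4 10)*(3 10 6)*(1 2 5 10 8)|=10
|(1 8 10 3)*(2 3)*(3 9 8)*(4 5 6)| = 12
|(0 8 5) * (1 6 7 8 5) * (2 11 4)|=|(0 5)(1 6 7 8)(2 11 4)|=12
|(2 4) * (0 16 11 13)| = |(0 16 11 13)(2 4)| = 4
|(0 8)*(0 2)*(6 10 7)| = |(0 8 2)(6 10 7)| = 3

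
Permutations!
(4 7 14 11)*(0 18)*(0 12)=(0 18 12)(4 7 14 11)=[18, 1, 2, 3, 7, 5, 6, 14, 8, 9, 10, 4, 0, 13, 11, 15, 16, 17, 12]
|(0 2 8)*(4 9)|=|(0 2 8)(4 9)|=6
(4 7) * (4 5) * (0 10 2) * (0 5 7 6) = (0 10 2 5 4 6) = [10, 1, 5, 3, 6, 4, 0, 7, 8, 9, 2]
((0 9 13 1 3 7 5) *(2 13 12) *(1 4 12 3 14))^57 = (0 3 5 9 7)(1 14)(2 13 4 12) = [3, 14, 13, 5, 12, 9, 6, 0, 8, 7, 10, 11, 2, 4, 1]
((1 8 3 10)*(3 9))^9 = [0, 10, 2, 9, 4, 5, 6, 7, 1, 8, 3] = (1 10 3 9 8)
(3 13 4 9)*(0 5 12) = (0 5 12)(3 13 4 9) = [5, 1, 2, 13, 9, 12, 6, 7, 8, 3, 10, 11, 0, 4]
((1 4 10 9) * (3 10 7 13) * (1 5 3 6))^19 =(1 6 13 7 4)(3 5 9 10) =[0, 6, 2, 5, 1, 9, 13, 4, 8, 10, 3, 11, 12, 7]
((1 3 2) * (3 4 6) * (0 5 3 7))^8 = (7) = [0, 1, 2, 3, 4, 5, 6, 7]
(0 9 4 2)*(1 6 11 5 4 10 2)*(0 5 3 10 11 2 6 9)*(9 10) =[0, 10, 5, 9, 1, 4, 2, 7, 8, 11, 6, 3] =(1 10 6 2 5 4)(3 9 11)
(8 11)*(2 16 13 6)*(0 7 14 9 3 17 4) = (0 7 14 9 3 17 4)(2 16 13 6)(8 11) = [7, 1, 16, 17, 0, 5, 2, 14, 11, 3, 10, 8, 12, 6, 9, 15, 13, 4]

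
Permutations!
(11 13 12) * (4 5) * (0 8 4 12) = (0 8 4 5 12 11 13) = [8, 1, 2, 3, 5, 12, 6, 7, 4, 9, 10, 13, 11, 0]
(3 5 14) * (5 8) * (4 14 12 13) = (3 8 5 12 13 4 14) = [0, 1, 2, 8, 14, 12, 6, 7, 5, 9, 10, 11, 13, 4, 3]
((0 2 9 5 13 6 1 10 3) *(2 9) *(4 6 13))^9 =[9, 10, 2, 0, 6, 4, 1, 7, 8, 5, 3, 11, 12, 13] =(13)(0 9 5 4 6 1 10 3)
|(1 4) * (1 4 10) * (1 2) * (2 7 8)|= |(1 10 7 8 2)|= 5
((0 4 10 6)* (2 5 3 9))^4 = (10) = [0, 1, 2, 3, 4, 5, 6, 7, 8, 9, 10]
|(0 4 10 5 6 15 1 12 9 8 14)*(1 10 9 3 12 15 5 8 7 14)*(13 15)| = 10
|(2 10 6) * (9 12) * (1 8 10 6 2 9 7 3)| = 9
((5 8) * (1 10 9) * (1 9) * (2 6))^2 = (10) = [0, 1, 2, 3, 4, 5, 6, 7, 8, 9, 10]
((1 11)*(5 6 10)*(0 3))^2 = (11)(5 10 6) = [0, 1, 2, 3, 4, 10, 5, 7, 8, 9, 6, 11]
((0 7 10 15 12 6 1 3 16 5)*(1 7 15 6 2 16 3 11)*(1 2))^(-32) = (16)(6 7 10) = [0, 1, 2, 3, 4, 5, 7, 10, 8, 9, 6, 11, 12, 13, 14, 15, 16]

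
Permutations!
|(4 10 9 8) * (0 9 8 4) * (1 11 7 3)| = |(0 9 4 10 8)(1 11 7 3)| = 20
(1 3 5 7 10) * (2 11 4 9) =(1 3 5 7 10)(2 11 4 9) =[0, 3, 11, 5, 9, 7, 6, 10, 8, 2, 1, 4]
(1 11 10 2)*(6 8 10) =[0, 11, 1, 3, 4, 5, 8, 7, 10, 9, 2, 6] =(1 11 6 8 10 2)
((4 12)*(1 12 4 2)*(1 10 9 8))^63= (1 10)(2 8)(9 12)= [0, 10, 8, 3, 4, 5, 6, 7, 2, 12, 1, 11, 9]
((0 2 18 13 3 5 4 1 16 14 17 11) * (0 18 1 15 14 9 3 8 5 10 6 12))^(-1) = (0 12 6 10 3 9 16 1 2)(4 5 8 13 18 11 17 14 15) = [12, 2, 0, 9, 5, 8, 10, 7, 13, 16, 3, 17, 6, 18, 15, 4, 1, 14, 11]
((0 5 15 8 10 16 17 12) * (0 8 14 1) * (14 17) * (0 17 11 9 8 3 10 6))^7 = (17) = [0, 1, 2, 3, 4, 5, 6, 7, 8, 9, 10, 11, 12, 13, 14, 15, 16, 17]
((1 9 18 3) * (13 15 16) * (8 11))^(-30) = (1 18)(3 9) = [0, 18, 2, 9, 4, 5, 6, 7, 8, 3, 10, 11, 12, 13, 14, 15, 16, 17, 1]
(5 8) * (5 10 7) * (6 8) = [0, 1, 2, 3, 4, 6, 8, 5, 10, 9, 7] = (5 6 8 10 7)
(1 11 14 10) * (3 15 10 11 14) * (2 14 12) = [0, 12, 14, 15, 4, 5, 6, 7, 8, 9, 1, 3, 2, 13, 11, 10] = (1 12 2 14 11 3 15 10)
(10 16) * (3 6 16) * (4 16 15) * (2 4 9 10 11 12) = (2 4 16 11 12)(3 6 15 9 10) = [0, 1, 4, 6, 16, 5, 15, 7, 8, 10, 3, 12, 2, 13, 14, 9, 11]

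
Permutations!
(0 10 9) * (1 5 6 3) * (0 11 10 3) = [3, 5, 2, 1, 4, 6, 0, 7, 8, 11, 9, 10] = (0 3 1 5 6)(9 11 10)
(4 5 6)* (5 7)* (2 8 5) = [0, 1, 8, 3, 7, 6, 4, 2, 5] = (2 8 5 6 4 7)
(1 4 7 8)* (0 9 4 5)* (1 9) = (0 1 5)(4 7 8 9) = [1, 5, 2, 3, 7, 0, 6, 8, 9, 4]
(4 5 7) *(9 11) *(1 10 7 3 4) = (1 10 7)(3 4 5)(9 11) = [0, 10, 2, 4, 5, 3, 6, 1, 8, 11, 7, 9]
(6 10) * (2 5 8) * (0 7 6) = (0 7 6 10)(2 5 8) = [7, 1, 5, 3, 4, 8, 10, 6, 2, 9, 0]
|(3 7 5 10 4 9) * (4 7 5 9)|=|(3 5 10 7 9)|=5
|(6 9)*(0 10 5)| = 6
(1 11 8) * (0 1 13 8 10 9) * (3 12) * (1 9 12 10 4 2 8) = (0 9)(1 11 4 2 8 13)(3 10 12) = [9, 11, 8, 10, 2, 5, 6, 7, 13, 0, 12, 4, 3, 1]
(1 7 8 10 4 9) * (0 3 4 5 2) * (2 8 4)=(0 3 2)(1 7 4 9)(5 8 10)=[3, 7, 0, 2, 9, 8, 6, 4, 10, 1, 5]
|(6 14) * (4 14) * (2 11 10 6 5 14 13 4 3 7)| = |(2 11 10 6 3 7)(4 13)(5 14)| = 6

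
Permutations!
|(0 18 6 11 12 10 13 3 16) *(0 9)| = |(0 18 6 11 12 10 13 3 16 9)| = 10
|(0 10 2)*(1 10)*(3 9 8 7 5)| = |(0 1 10 2)(3 9 8 7 5)| = 20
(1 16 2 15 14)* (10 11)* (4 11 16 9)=(1 9 4 11 10 16 2 15 14)=[0, 9, 15, 3, 11, 5, 6, 7, 8, 4, 16, 10, 12, 13, 1, 14, 2]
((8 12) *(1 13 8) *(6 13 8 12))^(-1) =(1 12 13 6 8) =[0, 12, 2, 3, 4, 5, 8, 7, 1, 9, 10, 11, 13, 6]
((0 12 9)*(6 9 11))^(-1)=(0 9 6 11 12)=[9, 1, 2, 3, 4, 5, 11, 7, 8, 6, 10, 12, 0]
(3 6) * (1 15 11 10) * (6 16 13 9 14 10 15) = (1 6 3 16 13 9 14 10)(11 15) = [0, 6, 2, 16, 4, 5, 3, 7, 8, 14, 1, 15, 12, 9, 10, 11, 13]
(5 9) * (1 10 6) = (1 10 6)(5 9) = [0, 10, 2, 3, 4, 9, 1, 7, 8, 5, 6]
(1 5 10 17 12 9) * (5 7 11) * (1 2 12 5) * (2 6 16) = [0, 7, 12, 3, 4, 10, 16, 11, 8, 6, 17, 1, 9, 13, 14, 15, 2, 5] = (1 7 11)(2 12 9 6 16)(5 10 17)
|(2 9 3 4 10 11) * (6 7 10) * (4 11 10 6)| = |(2 9 3 11)(6 7)| = 4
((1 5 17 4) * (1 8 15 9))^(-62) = (1 5 17 4 8 15 9) = [0, 5, 2, 3, 8, 17, 6, 7, 15, 1, 10, 11, 12, 13, 14, 9, 16, 4]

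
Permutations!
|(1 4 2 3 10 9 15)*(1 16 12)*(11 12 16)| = |(16)(1 4 2 3 10 9 15 11 12)| = 9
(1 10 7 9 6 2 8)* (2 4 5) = (1 10 7 9 6 4 5 2 8) = [0, 10, 8, 3, 5, 2, 4, 9, 1, 6, 7]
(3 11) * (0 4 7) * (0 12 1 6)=(0 4 7 12 1 6)(3 11)=[4, 6, 2, 11, 7, 5, 0, 12, 8, 9, 10, 3, 1]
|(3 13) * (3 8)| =|(3 13 8)| =3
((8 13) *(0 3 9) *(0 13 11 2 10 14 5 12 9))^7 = (0 3)(2 8 9 5 10 11 13 12 14) = [3, 1, 8, 0, 4, 10, 6, 7, 9, 5, 11, 13, 14, 12, 2]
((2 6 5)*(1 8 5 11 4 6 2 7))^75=[0, 7, 2, 3, 4, 8, 6, 5, 1, 9, 10, 11]=(11)(1 7 5 8)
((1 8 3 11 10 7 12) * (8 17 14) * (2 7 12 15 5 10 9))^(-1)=(1 12 10 5 15 7 2 9 11 3 8 14 17)=[0, 12, 9, 8, 4, 15, 6, 2, 14, 11, 5, 3, 10, 13, 17, 7, 16, 1]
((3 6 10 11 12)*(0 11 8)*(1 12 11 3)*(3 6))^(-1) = [8, 12, 2, 3, 4, 5, 0, 7, 10, 9, 6, 11, 1] = (0 8 10 6)(1 12)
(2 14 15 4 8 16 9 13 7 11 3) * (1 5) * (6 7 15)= (1 5)(2 14 6 7 11 3)(4 8 16 9 13 15)= [0, 5, 14, 2, 8, 1, 7, 11, 16, 13, 10, 3, 12, 15, 6, 4, 9]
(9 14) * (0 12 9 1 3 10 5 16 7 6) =(0 12 9 14 1 3 10 5 16 7 6) =[12, 3, 2, 10, 4, 16, 0, 6, 8, 14, 5, 11, 9, 13, 1, 15, 7]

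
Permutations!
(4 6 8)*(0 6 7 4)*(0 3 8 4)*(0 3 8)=(8)(0 6 4 7 3)=[6, 1, 2, 0, 7, 5, 4, 3, 8]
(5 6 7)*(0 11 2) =(0 11 2)(5 6 7) =[11, 1, 0, 3, 4, 6, 7, 5, 8, 9, 10, 2]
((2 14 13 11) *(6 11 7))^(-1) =(2 11 6 7 13 14) =[0, 1, 11, 3, 4, 5, 7, 13, 8, 9, 10, 6, 12, 14, 2]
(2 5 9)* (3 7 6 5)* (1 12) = (1 12)(2 3 7 6 5 9) = [0, 12, 3, 7, 4, 9, 5, 6, 8, 2, 10, 11, 1]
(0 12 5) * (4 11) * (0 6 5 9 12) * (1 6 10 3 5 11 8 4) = (1 6 11)(3 5 10)(4 8)(9 12) = [0, 6, 2, 5, 8, 10, 11, 7, 4, 12, 3, 1, 9]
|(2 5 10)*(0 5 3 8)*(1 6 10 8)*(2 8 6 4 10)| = 9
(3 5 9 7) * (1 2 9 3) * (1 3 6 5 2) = (2 9 7 3)(5 6) = [0, 1, 9, 2, 4, 6, 5, 3, 8, 7]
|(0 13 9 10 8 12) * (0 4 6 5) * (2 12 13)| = 12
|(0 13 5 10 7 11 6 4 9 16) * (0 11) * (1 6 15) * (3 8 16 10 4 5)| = 14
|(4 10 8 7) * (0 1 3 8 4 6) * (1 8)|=4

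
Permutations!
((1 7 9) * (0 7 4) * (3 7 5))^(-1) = [4, 9, 2, 5, 1, 0, 6, 3, 8, 7] = (0 4 1 9 7 3 5)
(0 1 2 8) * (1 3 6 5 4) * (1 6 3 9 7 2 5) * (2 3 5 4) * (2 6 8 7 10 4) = (0 9 10 4 8)(1 2 7 3 5 6) = [9, 2, 7, 5, 8, 6, 1, 3, 0, 10, 4]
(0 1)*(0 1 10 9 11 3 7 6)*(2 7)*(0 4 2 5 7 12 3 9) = (0 10)(2 12 3 5 7 6 4)(9 11) = [10, 1, 12, 5, 2, 7, 4, 6, 8, 11, 0, 9, 3]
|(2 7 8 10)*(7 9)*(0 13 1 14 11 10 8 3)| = 10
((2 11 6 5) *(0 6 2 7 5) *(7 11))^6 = (2 5)(7 11) = [0, 1, 5, 3, 4, 2, 6, 11, 8, 9, 10, 7]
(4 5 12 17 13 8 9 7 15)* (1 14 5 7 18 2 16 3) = (1 14 5 12 17 13 8 9 18 2 16 3)(4 7 15) = [0, 14, 16, 1, 7, 12, 6, 15, 9, 18, 10, 11, 17, 8, 5, 4, 3, 13, 2]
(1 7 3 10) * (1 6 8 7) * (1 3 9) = (1 3 10 6 8 7 9) = [0, 3, 2, 10, 4, 5, 8, 9, 7, 1, 6]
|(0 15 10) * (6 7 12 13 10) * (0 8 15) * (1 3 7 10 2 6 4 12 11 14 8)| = |(1 3 7 11 14 8 15 4 12 13 2 6 10)| = 13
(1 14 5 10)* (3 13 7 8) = [0, 14, 2, 13, 4, 10, 6, 8, 3, 9, 1, 11, 12, 7, 5] = (1 14 5 10)(3 13 7 8)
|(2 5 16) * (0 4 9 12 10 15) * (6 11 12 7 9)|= |(0 4 6 11 12 10 15)(2 5 16)(7 9)|= 42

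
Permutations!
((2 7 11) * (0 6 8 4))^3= [4, 1, 2, 3, 8, 5, 0, 7, 6, 9, 10, 11]= (11)(0 4 8 6)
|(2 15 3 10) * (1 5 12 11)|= 4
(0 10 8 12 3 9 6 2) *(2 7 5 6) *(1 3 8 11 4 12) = (0 10 11 4 12 8 1 3 9 2)(5 6 7) = [10, 3, 0, 9, 12, 6, 7, 5, 1, 2, 11, 4, 8]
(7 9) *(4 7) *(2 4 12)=[0, 1, 4, 3, 7, 5, 6, 9, 8, 12, 10, 11, 2]=(2 4 7 9 12)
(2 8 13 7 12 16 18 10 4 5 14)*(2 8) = (4 5 14 8 13 7 12 16 18 10) = [0, 1, 2, 3, 5, 14, 6, 12, 13, 9, 4, 11, 16, 7, 8, 15, 18, 17, 10]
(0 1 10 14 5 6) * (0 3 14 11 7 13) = (0 1 10 11 7 13)(3 14 5 6) = [1, 10, 2, 14, 4, 6, 3, 13, 8, 9, 11, 7, 12, 0, 5]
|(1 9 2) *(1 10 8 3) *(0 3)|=|(0 3 1 9 2 10 8)|=7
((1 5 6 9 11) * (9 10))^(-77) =(1 5 6 10 9 11) =[0, 5, 2, 3, 4, 6, 10, 7, 8, 11, 9, 1]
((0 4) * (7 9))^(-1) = [4, 1, 2, 3, 0, 5, 6, 9, 8, 7] = (0 4)(7 9)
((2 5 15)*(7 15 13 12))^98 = [0, 1, 13, 3, 4, 12, 6, 2, 8, 9, 10, 11, 15, 7, 14, 5] = (2 13 7)(5 12 15)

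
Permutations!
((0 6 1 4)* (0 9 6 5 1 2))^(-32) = [4, 6, 1, 3, 2, 9, 5, 7, 8, 0] = (0 4 2 1 6 5 9)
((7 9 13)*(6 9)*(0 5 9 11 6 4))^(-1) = [4, 1, 2, 3, 7, 0, 11, 13, 8, 5, 10, 6, 12, 9] = (0 4 7 13 9 5)(6 11)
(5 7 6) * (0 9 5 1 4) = [9, 4, 2, 3, 0, 7, 1, 6, 8, 5] = (0 9 5 7 6 1 4)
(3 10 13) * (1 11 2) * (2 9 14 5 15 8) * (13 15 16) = [0, 11, 1, 10, 4, 16, 6, 7, 2, 14, 15, 9, 12, 3, 5, 8, 13] = (1 11 9 14 5 16 13 3 10 15 8 2)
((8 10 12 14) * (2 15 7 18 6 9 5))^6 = (2 5 9 6 18 7 15)(8 12)(10 14) = [0, 1, 5, 3, 4, 9, 18, 15, 12, 6, 14, 11, 8, 13, 10, 2, 16, 17, 7]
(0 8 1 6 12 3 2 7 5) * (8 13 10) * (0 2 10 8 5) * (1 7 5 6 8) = (0 13 1 8 7)(2 5)(3 10 6 12) = [13, 8, 5, 10, 4, 2, 12, 0, 7, 9, 6, 11, 3, 1]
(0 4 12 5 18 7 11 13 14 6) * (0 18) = (0 4 12 5)(6 18 7 11 13 14) = [4, 1, 2, 3, 12, 0, 18, 11, 8, 9, 10, 13, 5, 14, 6, 15, 16, 17, 7]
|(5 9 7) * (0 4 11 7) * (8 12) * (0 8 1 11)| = |(0 4)(1 11 7 5 9 8 12)| = 14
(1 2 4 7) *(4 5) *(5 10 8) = (1 2 10 8 5 4 7) = [0, 2, 10, 3, 7, 4, 6, 1, 5, 9, 8]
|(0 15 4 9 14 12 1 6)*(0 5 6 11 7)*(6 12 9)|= |(0 15 4 6 5 12 1 11 7)(9 14)|= 18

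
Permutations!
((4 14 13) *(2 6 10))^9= (14)= [0, 1, 2, 3, 4, 5, 6, 7, 8, 9, 10, 11, 12, 13, 14]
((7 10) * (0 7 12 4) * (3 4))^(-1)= [4, 1, 2, 12, 3, 5, 6, 0, 8, 9, 7, 11, 10]= (0 4 3 12 10 7)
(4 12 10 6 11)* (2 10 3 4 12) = (2 10 6 11 12 3 4) = [0, 1, 10, 4, 2, 5, 11, 7, 8, 9, 6, 12, 3]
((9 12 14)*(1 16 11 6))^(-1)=[0, 6, 2, 3, 4, 5, 11, 7, 8, 14, 10, 16, 9, 13, 12, 15, 1]=(1 6 11 16)(9 14 12)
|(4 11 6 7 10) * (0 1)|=10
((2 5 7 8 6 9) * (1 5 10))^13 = (1 9 7 10 6 5 2 8) = [0, 9, 8, 3, 4, 2, 5, 10, 1, 7, 6]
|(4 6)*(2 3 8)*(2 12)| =|(2 3 8 12)(4 6)| =4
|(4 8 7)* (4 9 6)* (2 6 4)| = |(2 6)(4 8 7 9)| = 4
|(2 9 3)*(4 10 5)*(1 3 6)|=15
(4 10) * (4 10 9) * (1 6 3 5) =(10)(1 6 3 5)(4 9) =[0, 6, 2, 5, 9, 1, 3, 7, 8, 4, 10]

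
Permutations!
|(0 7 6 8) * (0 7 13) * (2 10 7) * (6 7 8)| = 6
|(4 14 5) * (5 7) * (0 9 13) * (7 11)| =|(0 9 13)(4 14 11 7 5)| =15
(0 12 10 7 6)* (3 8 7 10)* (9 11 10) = (0 12 3 8 7 6)(9 11 10) = [12, 1, 2, 8, 4, 5, 0, 6, 7, 11, 9, 10, 3]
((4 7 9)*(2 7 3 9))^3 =(9)(2 7) =[0, 1, 7, 3, 4, 5, 6, 2, 8, 9]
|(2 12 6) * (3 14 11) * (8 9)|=6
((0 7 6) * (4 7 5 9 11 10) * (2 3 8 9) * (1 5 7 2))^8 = (0 6 7)(2 3 8 9 11 10 4) = [6, 1, 3, 8, 2, 5, 7, 0, 9, 11, 4, 10]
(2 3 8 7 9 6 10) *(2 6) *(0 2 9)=(0 2 3 8 7)(6 10)=[2, 1, 3, 8, 4, 5, 10, 0, 7, 9, 6]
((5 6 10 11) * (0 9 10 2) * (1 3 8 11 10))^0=[0, 1, 2, 3, 4, 5, 6, 7, 8, 9, 10, 11]=(11)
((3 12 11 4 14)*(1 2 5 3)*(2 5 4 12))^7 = (1 5 3 2 4 14)(11 12) = [0, 5, 4, 2, 14, 3, 6, 7, 8, 9, 10, 12, 11, 13, 1]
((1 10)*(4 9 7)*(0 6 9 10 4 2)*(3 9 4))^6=(0 9 10)(1 6 7)(2 3 4)=[9, 6, 3, 4, 2, 5, 7, 1, 8, 10, 0]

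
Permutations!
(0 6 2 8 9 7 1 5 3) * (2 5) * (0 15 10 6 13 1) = (0 13 1 2 8 9 7)(3 15 10 6 5) = [13, 2, 8, 15, 4, 3, 5, 0, 9, 7, 6, 11, 12, 1, 14, 10]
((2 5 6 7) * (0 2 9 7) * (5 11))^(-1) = (0 6 5 11 2)(7 9) = [6, 1, 0, 3, 4, 11, 5, 9, 8, 7, 10, 2]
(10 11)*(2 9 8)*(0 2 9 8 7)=(0 2 8 9 7)(10 11)=[2, 1, 8, 3, 4, 5, 6, 0, 9, 7, 11, 10]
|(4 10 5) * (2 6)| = 6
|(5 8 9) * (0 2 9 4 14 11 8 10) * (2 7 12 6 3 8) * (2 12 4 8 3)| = 11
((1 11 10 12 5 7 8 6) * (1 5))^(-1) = (1 12 10 11)(5 6 8 7) = [0, 12, 2, 3, 4, 6, 8, 5, 7, 9, 11, 1, 10]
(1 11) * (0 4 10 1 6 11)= (0 4 10 1)(6 11)= [4, 0, 2, 3, 10, 5, 11, 7, 8, 9, 1, 6]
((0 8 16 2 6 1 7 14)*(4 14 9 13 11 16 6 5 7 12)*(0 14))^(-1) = [4, 6, 16, 3, 12, 2, 8, 5, 0, 7, 10, 13, 1, 9, 14, 15, 11] = (0 4 12 1 6 8)(2 16 11 13 9 7 5)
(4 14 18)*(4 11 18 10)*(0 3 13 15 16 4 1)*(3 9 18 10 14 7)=(0 9 18 11 10 1)(3 13 15 16 4 7)=[9, 0, 2, 13, 7, 5, 6, 3, 8, 18, 1, 10, 12, 15, 14, 16, 4, 17, 11]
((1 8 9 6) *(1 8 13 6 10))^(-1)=[0, 10, 2, 3, 4, 5, 13, 7, 6, 8, 9, 11, 12, 1]=(1 10 9 8 6 13)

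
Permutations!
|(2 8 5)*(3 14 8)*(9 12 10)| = 15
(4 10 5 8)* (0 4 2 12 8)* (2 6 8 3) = (0 4 10 5)(2 12 3)(6 8) = [4, 1, 12, 2, 10, 0, 8, 7, 6, 9, 5, 11, 3]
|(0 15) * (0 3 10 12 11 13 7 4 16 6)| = 11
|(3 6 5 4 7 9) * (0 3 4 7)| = |(0 3 6 5 7 9 4)| = 7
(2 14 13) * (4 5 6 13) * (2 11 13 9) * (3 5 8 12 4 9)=[0, 1, 14, 5, 8, 6, 3, 7, 12, 2, 10, 13, 4, 11, 9]=(2 14 9)(3 5 6)(4 8 12)(11 13)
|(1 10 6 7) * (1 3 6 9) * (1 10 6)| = 4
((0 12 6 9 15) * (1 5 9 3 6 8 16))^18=(0 8 1 9)(5 15 12 16)=[8, 9, 2, 3, 4, 15, 6, 7, 1, 0, 10, 11, 16, 13, 14, 12, 5]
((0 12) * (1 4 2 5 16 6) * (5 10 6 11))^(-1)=(0 12)(1 6 10 2 4)(5 11 16)=[12, 6, 4, 3, 1, 11, 10, 7, 8, 9, 2, 16, 0, 13, 14, 15, 5]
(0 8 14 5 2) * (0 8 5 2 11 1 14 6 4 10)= (0 5 11 1 14 2 8 6 4 10)= [5, 14, 8, 3, 10, 11, 4, 7, 6, 9, 0, 1, 12, 13, 2]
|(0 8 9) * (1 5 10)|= 3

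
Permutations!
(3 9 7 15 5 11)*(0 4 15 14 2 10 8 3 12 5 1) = (0 4 15 1)(2 10 8 3 9 7 14)(5 11 12) = [4, 0, 10, 9, 15, 11, 6, 14, 3, 7, 8, 12, 5, 13, 2, 1]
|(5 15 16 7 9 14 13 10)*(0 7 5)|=6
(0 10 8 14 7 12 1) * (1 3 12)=(0 10 8 14 7 1)(3 12)=[10, 0, 2, 12, 4, 5, 6, 1, 14, 9, 8, 11, 3, 13, 7]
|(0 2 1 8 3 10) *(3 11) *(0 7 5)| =|(0 2 1 8 11 3 10 7 5)| =9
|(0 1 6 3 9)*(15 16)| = 10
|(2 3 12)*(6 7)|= 6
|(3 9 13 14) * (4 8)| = 4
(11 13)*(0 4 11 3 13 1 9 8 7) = (0 4 11 1 9 8 7)(3 13) = [4, 9, 2, 13, 11, 5, 6, 0, 7, 8, 10, 1, 12, 3]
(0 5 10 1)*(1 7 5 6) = [6, 0, 2, 3, 4, 10, 1, 5, 8, 9, 7] = (0 6 1)(5 10 7)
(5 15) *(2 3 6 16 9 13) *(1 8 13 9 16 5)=[0, 8, 3, 6, 4, 15, 5, 7, 13, 9, 10, 11, 12, 2, 14, 1, 16]=(16)(1 8 13 2 3 6 5 15)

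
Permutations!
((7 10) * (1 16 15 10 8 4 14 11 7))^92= (16)(4 11 8 14 7)= [0, 1, 2, 3, 11, 5, 6, 4, 14, 9, 10, 8, 12, 13, 7, 15, 16]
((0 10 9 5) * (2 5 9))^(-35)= (0 10 2 5)= [10, 1, 5, 3, 4, 0, 6, 7, 8, 9, 2]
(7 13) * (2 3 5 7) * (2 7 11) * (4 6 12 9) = (2 3 5 11)(4 6 12 9)(7 13) = [0, 1, 3, 5, 6, 11, 12, 13, 8, 4, 10, 2, 9, 7]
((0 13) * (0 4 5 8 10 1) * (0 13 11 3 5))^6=[1, 5, 2, 4, 10, 0, 6, 7, 11, 9, 3, 13, 12, 8]=(0 1 5)(3 4 10)(8 11 13)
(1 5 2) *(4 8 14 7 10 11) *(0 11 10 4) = (0 11)(1 5 2)(4 8 14 7) = [11, 5, 1, 3, 8, 2, 6, 4, 14, 9, 10, 0, 12, 13, 7]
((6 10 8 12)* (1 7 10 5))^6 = (1 5 6 12 8 10 7) = [0, 5, 2, 3, 4, 6, 12, 1, 10, 9, 7, 11, 8]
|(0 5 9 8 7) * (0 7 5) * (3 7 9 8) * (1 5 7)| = |(1 5 8 7 9 3)| = 6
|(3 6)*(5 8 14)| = 6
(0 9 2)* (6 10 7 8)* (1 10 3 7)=[9, 10, 0, 7, 4, 5, 3, 8, 6, 2, 1]=(0 9 2)(1 10)(3 7 8 6)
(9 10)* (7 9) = (7 9 10) = [0, 1, 2, 3, 4, 5, 6, 9, 8, 10, 7]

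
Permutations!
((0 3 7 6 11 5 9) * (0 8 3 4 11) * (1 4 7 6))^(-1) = (0 6 3 8 9 5 11 4 1 7) = [6, 7, 2, 8, 1, 11, 3, 0, 9, 5, 10, 4]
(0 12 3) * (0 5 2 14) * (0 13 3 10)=[12, 1, 14, 5, 4, 2, 6, 7, 8, 9, 0, 11, 10, 3, 13]=(0 12 10)(2 14 13 3 5)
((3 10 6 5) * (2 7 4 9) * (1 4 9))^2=[0, 1, 9, 6, 4, 10, 3, 2, 8, 7, 5]=(2 9 7)(3 6)(5 10)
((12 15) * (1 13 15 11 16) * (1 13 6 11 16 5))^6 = (1 11)(5 6)(12 13)(15 16) = [0, 11, 2, 3, 4, 6, 5, 7, 8, 9, 10, 1, 13, 12, 14, 16, 15]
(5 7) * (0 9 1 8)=(0 9 1 8)(5 7)=[9, 8, 2, 3, 4, 7, 6, 5, 0, 1]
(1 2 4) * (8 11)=(1 2 4)(8 11)=[0, 2, 4, 3, 1, 5, 6, 7, 11, 9, 10, 8]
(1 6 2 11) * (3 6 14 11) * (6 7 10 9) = (1 14 11)(2 3 7 10 9 6) = [0, 14, 3, 7, 4, 5, 2, 10, 8, 6, 9, 1, 12, 13, 11]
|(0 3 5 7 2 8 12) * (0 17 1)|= 9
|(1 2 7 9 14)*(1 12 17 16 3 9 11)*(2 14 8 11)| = |(1 14 12 17 16 3 9 8 11)(2 7)| = 18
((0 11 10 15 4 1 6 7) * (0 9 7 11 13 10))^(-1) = (0 11 6 1 4 15 10 13)(7 9) = [11, 4, 2, 3, 15, 5, 1, 9, 8, 7, 13, 6, 12, 0, 14, 10]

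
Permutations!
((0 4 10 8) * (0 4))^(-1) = (4 8 10) = [0, 1, 2, 3, 8, 5, 6, 7, 10, 9, 4]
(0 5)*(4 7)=(0 5)(4 7)=[5, 1, 2, 3, 7, 0, 6, 4]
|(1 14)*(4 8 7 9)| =4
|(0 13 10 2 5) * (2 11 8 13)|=12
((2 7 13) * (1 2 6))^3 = (1 13 2 6 7) = [0, 13, 6, 3, 4, 5, 7, 1, 8, 9, 10, 11, 12, 2]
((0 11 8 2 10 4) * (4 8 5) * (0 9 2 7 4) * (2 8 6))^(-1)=(0 5 11)(2 6 10)(4 7 8 9)=[5, 1, 6, 3, 7, 11, 10, 8, 9, 4, 2, 0]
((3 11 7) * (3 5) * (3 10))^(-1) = (3 10 5 7 11) = [0, 1, 2, 10, 4, 7, 6, 11, 8, 9, 5, 3]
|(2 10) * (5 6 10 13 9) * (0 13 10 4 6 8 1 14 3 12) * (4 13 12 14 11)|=8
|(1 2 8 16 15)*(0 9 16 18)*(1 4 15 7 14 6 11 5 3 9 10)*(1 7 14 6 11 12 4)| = 66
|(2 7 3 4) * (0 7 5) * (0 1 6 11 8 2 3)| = |(0 7)(1 6 11 8 2 5)(3 4)| = 6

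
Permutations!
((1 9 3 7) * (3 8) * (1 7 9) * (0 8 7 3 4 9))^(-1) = (0 3 7 9 4 8) = [3, 1, 2, 7, 8, 5, 6, 9, 0, 4]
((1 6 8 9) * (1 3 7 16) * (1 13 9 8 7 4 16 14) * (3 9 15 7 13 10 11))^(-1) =(1 14 7 15 13 6)(3 11 10 16 4) =[0, 14, 2, 11, 3, 5, 1, 15, 8, 9, 16, 10, 12, 6, 7, 13, 4]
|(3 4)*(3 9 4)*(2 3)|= 2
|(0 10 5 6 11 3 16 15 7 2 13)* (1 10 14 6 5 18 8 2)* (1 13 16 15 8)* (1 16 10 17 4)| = |(0 14 6 11 3 15 7 13)(1 17 4)(2 10 18 16 8)| = 120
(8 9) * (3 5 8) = (3 5 8 9) = [0, 1, 2, 5, 4, 8, 6, 7, 9, 3]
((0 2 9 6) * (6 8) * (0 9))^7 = (0 2)(6 9 8) = [2, 1, 0, 3, 4, 5, 9, 7, 6, 8]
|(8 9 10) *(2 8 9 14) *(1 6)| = 6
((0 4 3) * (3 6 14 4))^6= [0, 1, 2, 3, 4, 5, 6, 7, 8, 9, 10, 11, 12, 13, 14]= (14)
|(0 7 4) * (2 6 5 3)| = 12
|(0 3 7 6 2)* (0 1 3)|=|(1 3 7 6 2)|=5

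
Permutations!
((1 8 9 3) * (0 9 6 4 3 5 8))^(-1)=(0 1 3 4 6 8 5 9)=[1, 3, 2, 4, 6, 9, 8, 7, 5, 0]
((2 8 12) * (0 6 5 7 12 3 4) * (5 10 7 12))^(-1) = (0 4 3 8 2 12 5 7 10 6) = [4, 1, 12, 8, 3, 7, 0, 10, 2, 9, 6, 11, 5]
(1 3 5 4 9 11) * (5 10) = (1 3 10 5 4 9 11) = [0, 3, 2, 10, 9, 4, 6, 7, 8, 11, 5, 1]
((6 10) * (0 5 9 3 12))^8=[3, 1, 2, 5, 4, 12, 6, 7, 8, 0, 10, 11, 9]=(0 3 5 12 9)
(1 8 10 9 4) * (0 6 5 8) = (0 6 5 8 10 9 4 1) = [6, 0, 2, 3, 1, 8, 5, 7, 10, 4, 9]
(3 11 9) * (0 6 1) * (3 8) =(0 6 1)(3 11 9 8) =[6, 0, 2, 11, 4, 5, 1, 7, 3, 8, 10, 9]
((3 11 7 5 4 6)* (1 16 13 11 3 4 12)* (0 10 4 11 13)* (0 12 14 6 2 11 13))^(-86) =(0 11 6 4 5)(1 16 12)(2 14 10 7 13) =[11, 16, 14, 3, 5, 0, 4, 13, 8, 9, 7, 6, 1, 2, 10, 15, 12]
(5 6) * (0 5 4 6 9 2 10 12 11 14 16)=(0 5 9 2 10 12 11 14 16)(4 6)=[5, 1, 10, 3, 6, 9, 4, 7, 8, 2, 12, 14, 11, 13, 16, 15, 0]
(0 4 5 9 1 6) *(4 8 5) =(0 8 5 9 1 6) =[8, 6, 2, 3, 4, 9, 0, 7, 5, 1]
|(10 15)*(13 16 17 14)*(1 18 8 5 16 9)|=|(1 18 8 5 16 17 14 13 9)(10 15)|=18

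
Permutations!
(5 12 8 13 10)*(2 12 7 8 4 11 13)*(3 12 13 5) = (2 13 10 3 12 4 11 5 7 8) = [0, 1, 13, 12, 11, 7, 6, 8, 2, 9, 3, 5, 4, 10]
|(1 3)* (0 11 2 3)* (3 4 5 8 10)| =9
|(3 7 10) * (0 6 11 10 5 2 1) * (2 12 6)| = 21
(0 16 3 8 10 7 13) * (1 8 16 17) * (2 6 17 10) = (0 10 7 13)(1 8 2 6 17)(3 16) = [10, 8, 6, 16, 4, 5, 17, 13, 2, 9, 7, 11, 12, 0, 14, 15, 3, 1]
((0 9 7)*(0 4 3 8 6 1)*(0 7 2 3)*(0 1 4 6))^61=(0 9 2 3 8)(1 7 6 4)=[9, 7, 3, 8, 1, 5, 4, 6, 0, 2]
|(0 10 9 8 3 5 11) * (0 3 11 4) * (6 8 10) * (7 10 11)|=|(0 6 8 7 10 9 11 3 5 4)|=10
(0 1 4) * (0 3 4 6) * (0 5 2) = [1, 6, 0, 4, 3, 2, 5] = (0 1 6 5 2)(3 4)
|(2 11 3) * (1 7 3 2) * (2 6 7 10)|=|(1 10 2 11 6 7 3)|=7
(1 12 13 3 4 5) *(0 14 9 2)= (0 14 9 2)(1 12 13 3 4 5)= [14, 12, 0, 4, 5, 1, 6, 7, 8, 2, 10, 11, 13, 3, 9]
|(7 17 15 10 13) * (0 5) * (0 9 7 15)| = 15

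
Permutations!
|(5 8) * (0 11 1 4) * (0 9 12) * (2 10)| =6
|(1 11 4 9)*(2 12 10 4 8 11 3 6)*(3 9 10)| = |(1 9)(2 12 3 6)(4 10)(8 11)| = 4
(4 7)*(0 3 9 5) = (0 3 9 5)(4 7) = [3, 1, 2, 9, 7, 0, 6, 4, 8, 5]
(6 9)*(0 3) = (0 3)(6 9) = [3, 1, 2, 0, 4, 5, 9, 7, 8, 6]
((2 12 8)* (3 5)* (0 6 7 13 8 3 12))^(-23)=[6, 1, 0, 5, 4, 12, 7, 13, 2, 9, 10, 11, 3, 8]=(0 6 7 13 8 2)(3 5 12)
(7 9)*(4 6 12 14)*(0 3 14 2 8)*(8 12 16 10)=(0 3 14 4 6 16 10 8)(2 12)(7 9)=[3, 1, 12, 14, 6, 5, 16, 9, 0, 7, 8, 11, 2, 13, 4, 15, 10]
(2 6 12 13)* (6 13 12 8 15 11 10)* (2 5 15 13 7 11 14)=[0, 1, 7, 3, 4, 15, 8, 11, 13, 9, 6, 10, 12, 5, 2, 14]=(2 7 11 10 6 8 13 5 15 14)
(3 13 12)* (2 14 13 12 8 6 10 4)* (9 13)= [0, 1, 14, 12, 2, 5, 10, 7, 6, 13, 4, 11, 3, 8, 9]= (2 14 9 13 8 6 10 4)(3 12)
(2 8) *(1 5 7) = (1 5 7)(2 8) = [0, 5, 8, 3, 4, 7, 6, 1, 2]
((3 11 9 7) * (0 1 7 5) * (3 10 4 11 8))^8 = (11) = [0, 1, 2, 3, 4, 5, 6, 7, 8, 9, 10, 11]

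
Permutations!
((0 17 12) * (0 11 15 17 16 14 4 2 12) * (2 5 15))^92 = (0 16 14 4 5 15 17)(2 11 12) = [16, 1, 11, 3, 5, 15, 6, 7, 8, 9, 10, 12, 2, 13, 4, 17, 14, 0]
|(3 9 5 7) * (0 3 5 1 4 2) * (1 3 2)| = |(0 2)(1 4)(3 9)(5 7)| = 2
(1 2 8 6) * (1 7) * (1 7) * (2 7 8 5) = (1 7 8 6)(2 5) = [0, 7, 5, 3, 4, 2, 1, 8, 6]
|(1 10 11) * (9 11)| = |(1 10 9 11)| = 4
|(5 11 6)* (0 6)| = 4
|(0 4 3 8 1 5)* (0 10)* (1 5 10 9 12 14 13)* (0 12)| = 30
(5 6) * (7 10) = [0, 1, 2, 3, 4, 6, 5, 10, 8, 9, 7] = (5 6)(7 10)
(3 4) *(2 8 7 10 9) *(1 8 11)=[0, 8, 11, 4, 3, 5, 6, 10, 7, 2, 9, 1]=(1 8 7 10 9 2 11)(3 4)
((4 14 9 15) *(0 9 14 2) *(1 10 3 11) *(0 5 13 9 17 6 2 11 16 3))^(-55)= (0 13 1 2 4 17 9 10 5 11 6 15)(3 16)= [13, 2, 4, 16, 17, 11, 15, 7, 8, 10, 5, 6, 12, 1, 14, 0, 3, 9]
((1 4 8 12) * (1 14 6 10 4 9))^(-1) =(1 9)(4 10 6 14 12 8) =[0, 9, 2, 3, 10, 5, 14, 7, 4, 1, 6, 11, 8, 13, 12]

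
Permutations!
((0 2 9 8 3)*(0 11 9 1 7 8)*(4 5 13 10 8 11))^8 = (0 1 11)(2 7 9)(3 5 10)(4 13 8) = [1, 11, 7, 5, 13, 10, 6, 9, 4, 2, 3, 0, 12, 8]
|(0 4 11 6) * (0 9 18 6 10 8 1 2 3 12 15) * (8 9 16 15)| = |(0 4 11 10 9 18 6 16 15)(1 2 3 12 8)| = 45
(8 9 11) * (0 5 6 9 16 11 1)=(0 5 6 9 1)(8 16 11)=[5, 0, 2, 3, 4, 6, 9, 7, 16, 1, 10, 8, 12, 13, 14, 15, 11]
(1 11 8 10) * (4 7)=(1 11 8 10)(4 7)=[0, 11, 2, 3, 7, 5, 6, 4, 10, 9, 1, 8]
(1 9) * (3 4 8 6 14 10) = (1 9)(3 4 8 6 14 10) = [0, 9, 2, 4, 8, 5, 14, 7, 6, 1, 3, 11, 12, 13, 10]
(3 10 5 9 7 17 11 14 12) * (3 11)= (3 10 5 9 7 17)(11 14 12)= [0, 1, 2, 10, 4, 9, 6, 17, 8, 7, 5, 14, 11, 13, 12, 15, 16, 3]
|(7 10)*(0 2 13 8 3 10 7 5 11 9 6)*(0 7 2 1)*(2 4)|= |(0 1)(2 13 8 3 10 5 11 9 6 7 4)|= 22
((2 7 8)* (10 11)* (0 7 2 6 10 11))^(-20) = [0, 1, 2, 3, 4, 5, 6, 7, 8, 9, 10, 11] = (11)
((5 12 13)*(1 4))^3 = (13)(1 4) = [0, 4, 2, 3, 1, 5, 6, 7, 8, 9, 10, 11, 12, 13]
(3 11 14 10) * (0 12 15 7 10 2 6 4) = [12, 1, 6, 11, 0, 5, 4, 10, 8, 9, 3, 14, 15, 13, 2, 7] = (0 12 15 7 10 3 11 14 2 6 4)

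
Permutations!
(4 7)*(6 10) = (4 7)(6 10) = [0, 1, 2, 3, 7, 5, 10, 4, 8, 9, 6]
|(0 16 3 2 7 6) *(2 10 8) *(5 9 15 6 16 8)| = 11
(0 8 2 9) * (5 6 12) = (0 8 2 9)(5 6 12) = [8, 1, 9, 3, 4, 6, 12, 7, 2, 0, 10, 11, 5]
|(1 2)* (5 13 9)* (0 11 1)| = 12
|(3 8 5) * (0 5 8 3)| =|(8)(0 5)| =2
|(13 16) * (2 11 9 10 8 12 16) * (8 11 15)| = |(2 15 8 12 16 13)(9 10 11)| = 6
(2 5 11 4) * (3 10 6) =(2 5 11 4)(3 10 6) =[0, 1, 5, 10, 2, 11, 3, 7, 8, 9, 6, 4]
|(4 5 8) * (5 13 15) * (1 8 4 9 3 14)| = |(1 8 9 3 14)(4 13 15 5)| = 20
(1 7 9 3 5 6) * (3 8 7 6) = (1 6)(3 5)(7 9 8) = [0, 6, 2, 5, 4, 3, 1, 9, 7, 8]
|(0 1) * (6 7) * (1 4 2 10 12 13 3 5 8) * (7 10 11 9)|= 14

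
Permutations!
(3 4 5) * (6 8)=(3 4 5)(6 8)=[0, 1, 2, 4, 5, 3, 8, 7, 6]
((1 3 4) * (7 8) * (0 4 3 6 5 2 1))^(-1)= (0 4)(1 2 5 6)(7 8)= [4, 2, 5, 3, 0, 6, 1, 8, 7]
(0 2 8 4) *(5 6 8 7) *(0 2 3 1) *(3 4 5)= [4, 0, 7, 1, 2, 6, 8, 3, 5]= (0 4 2 7 3 1)(5 6 8)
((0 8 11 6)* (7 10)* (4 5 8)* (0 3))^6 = (0 3 6 11 8 5 4) = [3, 1, 2, 6, 0, 4, 11, 7, 5, 9, 10, 8]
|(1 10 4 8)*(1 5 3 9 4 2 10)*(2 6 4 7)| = |(2 10 6 4 8 5 3 9 7)| = 9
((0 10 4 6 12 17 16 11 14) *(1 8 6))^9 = (0 11 17 6 1 10 14 16 12 8 4) = [11, 10, 2, 3, 0, 5, 1, 7, 4, 9, 14, 17, 8, 13, 16, 15, 12, 6]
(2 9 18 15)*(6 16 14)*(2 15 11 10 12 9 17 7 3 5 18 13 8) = (2 17 7 3 5 18 11 10 12 9 13 8)(6 16 14) = [0, 1, 17, 5, 4, 18, 16, 3, 2, 13, 12, 10, 9, 8, 6, 15, 14, 7, 11]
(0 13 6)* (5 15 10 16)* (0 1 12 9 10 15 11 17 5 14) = (0 13 6 1 12 9 10 16 14)(5 11 17) = [13, 12, 2, 3, 4, 11, 1, 7, 8, 10, 16, 17, 9, 6, 0, 15, 14, 5]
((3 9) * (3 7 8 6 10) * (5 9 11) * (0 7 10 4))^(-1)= (0 4 6 8 7)(3 10 9 5 11)= [4, 1, 2, 10, 6, 11, 8, 0, 7, 5, 9, 3]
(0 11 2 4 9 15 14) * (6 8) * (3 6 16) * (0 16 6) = (0 11 2 4 9 15 14 16 3)(6 8) = [11, 1, 4, 0, 9, 5, 8, 7, 6, 15, 10, 2, 12, 13, 16, 14, 3]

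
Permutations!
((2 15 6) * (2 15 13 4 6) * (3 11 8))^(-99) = (2 13 4 6 15) = [0, 1, 13, 3, 6, 5, 15, 7, 8, 9, 10, 11, 12, 4, 14, 2]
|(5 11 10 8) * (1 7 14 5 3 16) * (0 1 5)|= 12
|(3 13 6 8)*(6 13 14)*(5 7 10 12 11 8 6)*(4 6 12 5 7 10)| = |(3 14 7 4 6 12 11 8)(5 10)| = 8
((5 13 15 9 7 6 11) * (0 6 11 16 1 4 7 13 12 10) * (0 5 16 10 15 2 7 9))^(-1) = (0 15 12 5 10 6)(1 16 11 7 2 13 9 4) = [15, 16, 13, 3, 1, 10, 0, 2, 8, 4, 6, 7, 5, 9, 14, 12, 11]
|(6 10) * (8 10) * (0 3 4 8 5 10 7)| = 15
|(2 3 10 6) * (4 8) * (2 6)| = 6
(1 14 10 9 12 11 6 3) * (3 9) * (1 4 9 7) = (1 14 10 3 4 9 12 11 6 7) = [0, 14, 2, 4, 9, 5, 7, 1, 8, 12, 3, 6, 11, 13, 10]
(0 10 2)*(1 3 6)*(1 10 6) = (0 6 10 2)(1 3) = [6, 3, 0, 1, 4, 5, 10, 7, 8, 9, 2]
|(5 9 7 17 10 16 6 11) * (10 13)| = |(5 9 7 17 13 10 16 6 11)| = 9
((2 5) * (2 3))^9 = [0, 1, 2, 3, 4, 5] = (5)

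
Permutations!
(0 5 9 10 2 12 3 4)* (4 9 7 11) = (0 5 7 11 4)(2 12 3 9 10) = [5, 1, 12, 9, 0, 7, 6, 11, 8, 10, 2, 4, 3]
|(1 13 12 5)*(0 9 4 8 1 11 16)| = 10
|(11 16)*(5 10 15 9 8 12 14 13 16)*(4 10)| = |(4 10 15 9 8 12 14 13 16 11 5)| = 11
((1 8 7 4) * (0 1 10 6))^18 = [4, 10, 2, 3, 1, 5, 7, 0, 6, 9, 8] = (0 4 1 10 8 6 7)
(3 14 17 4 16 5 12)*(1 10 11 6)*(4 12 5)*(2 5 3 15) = (1 10 11 6)(2 5 3 14 17 12 15)(4 16) = [0, 10, 5, 14, 16, 3, 1, 7, 8, 9, 11, 6, 15, 13, 17, 2, 4, 12]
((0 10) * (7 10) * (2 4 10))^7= [2, 1, 10, 3, 0, 5, 6, 4, 8, 9, 7]= (0 2 10 7 4)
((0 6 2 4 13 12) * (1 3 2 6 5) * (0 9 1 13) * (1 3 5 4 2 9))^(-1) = [4, 12, 2, 9, 0, 1, 6, 7, 8, 3, 10, 11, 13, 5] = (0 4)(1 12 13 5)(3 9)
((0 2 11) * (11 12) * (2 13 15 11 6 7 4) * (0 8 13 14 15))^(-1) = [13, 1, 4, 3, 7, 5, 12, 6, 11, 9, 10, 15, 2, 8, 0, 14] = (0 13 8 11 15 14)(2 4 7 6 12)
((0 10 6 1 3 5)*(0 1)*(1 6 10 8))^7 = (10)(0 8 1 3 5 6) = [8, 3, 2, 5, 4, 6, 0, 7, 1, 9, 10]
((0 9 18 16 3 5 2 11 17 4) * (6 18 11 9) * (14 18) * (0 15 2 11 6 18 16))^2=(18)(2 6 16 5 17 15 9 14 3 11 4)=[0, 1, 6, 11, 2, 17, 16, 7, 8, 14, 10, 4, 12, 13, 3, 9, 5, 15, 18]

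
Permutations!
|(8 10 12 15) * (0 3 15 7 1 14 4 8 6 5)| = 35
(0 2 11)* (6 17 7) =(0 2 11)(6 17 7) =[2, 1, 11, 3, 4, 5, 17, 6, 8, 9, 10, 0, 12, 13, 14, 15, 16, 7]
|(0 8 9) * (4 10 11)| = 3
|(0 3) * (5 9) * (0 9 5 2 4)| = 5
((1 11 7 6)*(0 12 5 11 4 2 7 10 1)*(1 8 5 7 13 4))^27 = (13)(0 6 7 12)(5 8 10 11) = [6, 1, 2, 3, 4, 8, 7, 12, 10, 9, 11, 5, 0, 13]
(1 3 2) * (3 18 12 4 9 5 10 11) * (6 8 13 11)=[0, 18, 1, 2, 9, 10, 8, 7, 13, 5, 6, 3, 4, 11, 14, 15, 16, 17, 12]=(1 18 12 4 9 5 10 6 8 13 11 3 2)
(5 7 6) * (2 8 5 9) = (2 8 5 7 6 9) = [0, 1, 8, 3, 4, 7, 9, 6, 5, 2]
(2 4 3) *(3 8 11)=(2 4 8 11 3)=[0, 1, 4, 2, 8, 5, 6, 7, 11, 9, 10, 3]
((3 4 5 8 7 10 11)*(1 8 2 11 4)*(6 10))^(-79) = [0, 8, 11, 1, 5, 2, 10, 6, 7, 9, 4, 3] = (1 8 7 6 10 4 5 2 11 3)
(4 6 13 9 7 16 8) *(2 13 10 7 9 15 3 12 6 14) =(2 13 15 3 12 6 10 7 16 8 4 14) =[0, 1, 13, 12, 14, 5, 10, 16, 4, 9, 7, 11, 6, 15, 2, 3, 8]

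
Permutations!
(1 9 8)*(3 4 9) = (1 3 4 9 8) = [0, 3, 2, 4, 9, 5, 6, 7, 1, 8]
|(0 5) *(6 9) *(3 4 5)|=4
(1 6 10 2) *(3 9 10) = (1 6 3 9 10 2) = [0, 6, 1, 9, 4, 5, 3, 7, 8, 10, 2]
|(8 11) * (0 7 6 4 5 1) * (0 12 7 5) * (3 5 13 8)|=11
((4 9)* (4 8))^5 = (4 8 9) = [0, 1, 2, 3, 8, 5, 6, 7, 9, 4]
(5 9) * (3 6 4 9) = (3 6 4 9 5) = [0, 1, 2, 6, 9, 3, 4, 7, 8, 5]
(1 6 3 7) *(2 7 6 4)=(1 4 2 7)(3 6)=[0, 4, 7, 6, 2, 5, 3, 1]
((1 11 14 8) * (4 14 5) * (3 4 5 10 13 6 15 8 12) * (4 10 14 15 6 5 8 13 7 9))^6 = (1 7 8 10 5 3 13 12 15 14 4 11 9) = [0, 7, 2, 13, 11, 3, 6, 8, 10, 1, 5, 9, 15, 12, 4, 14]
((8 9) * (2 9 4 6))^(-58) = [0, 1, 8, 3, 2, 5, 9, 7, 6, 4] = (2 8 6 9 4)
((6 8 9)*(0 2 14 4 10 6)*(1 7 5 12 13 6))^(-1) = (0 9 8 6 13 12 5 7 1 10 4 14 2) = [9, 10, 0, 3, 14, 7, 13, 1, 6, 8, 4, 11, 5, 12, 2]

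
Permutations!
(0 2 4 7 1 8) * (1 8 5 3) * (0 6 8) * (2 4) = (0 4 7)(1 5 3)(6 8) = [4, 5, 2, 1, 7, 3, 8, 0, 6]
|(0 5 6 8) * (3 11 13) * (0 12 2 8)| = |(0 5 6)(2 8 12)(3 11 13)| = 3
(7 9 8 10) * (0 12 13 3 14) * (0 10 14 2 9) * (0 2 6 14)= (0 12 13 3 6 14 10 7 2 9 8)= [12, 1, 9, 6, 4, 5, 14, 2, 0, 8, 7, 11, 13, 3, 10]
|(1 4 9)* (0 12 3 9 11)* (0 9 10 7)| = |(0 12 3 10 7)(1 4 11 9)| = 20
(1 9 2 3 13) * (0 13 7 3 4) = (0 13 1 9 2 4)(3 7) = [13, 9, 4, 7, 0, 5, 6, 3, 8, 2, 10, 11, 12, 1]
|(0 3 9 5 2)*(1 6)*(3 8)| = |(0 8 3 9 5 2)(1 6)| = 6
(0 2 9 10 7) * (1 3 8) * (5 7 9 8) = (0 2 8 1 3 5 7)(9 10) = [2, 3, 8, 5, 4, 7, 6, 0, 1, 10, 9]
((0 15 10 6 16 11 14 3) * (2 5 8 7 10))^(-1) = (0 3 14 11 16 6 10 7 8 5 2 15) = [3, 1, 15, 14, 4, 2, 10, 8, 5, 9, 7, 16, 12, 13, 11, 0, 6]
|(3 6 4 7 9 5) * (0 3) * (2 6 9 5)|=8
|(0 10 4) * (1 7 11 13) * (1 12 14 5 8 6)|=9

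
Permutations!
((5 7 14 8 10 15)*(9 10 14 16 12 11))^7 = (5 15 10 9 11 12 16 7)(8 14) = [0, 1, 2, 3, 4, 15, 6, 5, 14, 11, 9, 12, 16, 13, 8, 10, 7]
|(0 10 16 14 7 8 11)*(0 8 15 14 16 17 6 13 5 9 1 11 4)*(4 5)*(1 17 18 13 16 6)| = |(0 10 18 13 4)(1 11 8 5 9 17)(6 16)(7 15 14)| = 30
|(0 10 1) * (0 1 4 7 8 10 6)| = |(0 6)(4 7 8 10)| = 4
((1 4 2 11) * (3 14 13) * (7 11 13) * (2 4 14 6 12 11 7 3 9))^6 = (14) = [0, 1, 2, 3, 4, 5, 6, 7, 8, 9, 10, 11, 12, 13, 14]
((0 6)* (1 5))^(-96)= [0, 1, 2, 3, 4, 5, 6]= (6)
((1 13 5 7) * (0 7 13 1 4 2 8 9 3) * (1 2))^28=[2, 3, 0, 1, 9, 5, 6, 8, 7, 4, 10, 11, 12, 13]=(13)(0 2)(1 3)(4 9)(7 8)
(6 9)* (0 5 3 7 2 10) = (0 5 3 7 2 10)(6 9) = [5, 1, 10, 7, 4, 3, 9, 2, 8, 6, 0]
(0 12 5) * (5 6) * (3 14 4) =(0 12 6 5)(3 14 4) =[12, 1, 2, 14, 3, 0, 5, 7, 8, 9, 10, 11, 6, 13, 4]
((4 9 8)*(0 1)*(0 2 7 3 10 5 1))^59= (1 5 10 3 7 2)(4 8 9)= [0, 5, 1, 7, 8, 10, 6, 2, 9, 4, 3]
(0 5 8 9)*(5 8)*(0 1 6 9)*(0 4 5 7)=(0 8 4 5 7)(1 6 9)=[8, 6, 2, 3, 5, 7, 9, 0, 4, 1]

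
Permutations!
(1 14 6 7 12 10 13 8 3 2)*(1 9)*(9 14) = [0, 9, 14, 2, 4, 5, 7, 12, 3, 1, 13, 11, 10, 8, 6] = (1 9)(2 14 6 7 12 10 13 8 3)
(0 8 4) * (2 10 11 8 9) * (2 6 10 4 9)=[2, 1, 4, 3, 0, 5, 10, 7, 9, 6, 11, 8]=(0 2 4)(6 10 11 8 9)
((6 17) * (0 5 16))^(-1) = (0 16 5)(6 17) = [16, 1, 2, 3, 4, 0, 17, 7, 8, 9, 10, 11, 12, 13, 14, 15, 5, 6]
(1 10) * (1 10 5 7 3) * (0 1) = (10)(0 1 5 7 3) = [1, 5, 2, 0, 4, 7, 6, 3, 8, 9, 10]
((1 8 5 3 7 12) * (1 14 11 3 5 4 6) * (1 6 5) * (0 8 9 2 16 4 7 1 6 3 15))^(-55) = (0 8 7 12 14 11 15)(1 9 2 16 4 5 6 3) = [8, 9, 16, 1, 5, 6, 3, 12, 7, 2, 10, 15, 14, 13, 11, 0, 4]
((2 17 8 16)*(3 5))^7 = (2 16 8 17)(3 5) = [0, 1, 16, 5, 4, 3, 6, 7, 17, 9, 10, 11, 12, 13, 14, 15, 8, 2]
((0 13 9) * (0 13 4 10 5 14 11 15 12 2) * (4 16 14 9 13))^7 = (16)(4 9 5 10) = [0, 1, 2, 3, 9, 10, 6, 7, 8, 5, 4, 11, 12, 13, 14, 15, 16]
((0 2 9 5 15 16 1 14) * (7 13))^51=(0 5 1 2 15 14 9 16)(7 13)=[5, 2, 15, 3, 4, 1, 6, 13, 8, 16, 10, 11, 12, 7, 9, 14, 0]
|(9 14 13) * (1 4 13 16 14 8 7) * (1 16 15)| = 9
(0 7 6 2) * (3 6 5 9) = (0 7 5 9 3 6 2) = [7, 1, 0, 6, 4, 9, 2, 5, 8, 3]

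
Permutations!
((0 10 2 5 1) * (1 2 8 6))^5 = (10)(2 5) = [0, 1, 5, 3, 4, 2, 6, 7, 8, 9, 10]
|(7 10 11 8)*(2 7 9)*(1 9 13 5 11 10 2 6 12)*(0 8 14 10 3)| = |(0 8 13 5 11 14 10 3)(1 9 6 12)(2 7)| = 8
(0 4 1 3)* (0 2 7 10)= (0 4 1 3 2 7 10)= [4, 3, 7, 2, 1, 5, 6, 10, 8, 9, 0]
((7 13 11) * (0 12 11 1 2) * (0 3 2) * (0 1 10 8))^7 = (13)(2 3) = [0, 1, 3, 2, 4, 5, 6, 7, 8, 9, 10, 11, 12, 13]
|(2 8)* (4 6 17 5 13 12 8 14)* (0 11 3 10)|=36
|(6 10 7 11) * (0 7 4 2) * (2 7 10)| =7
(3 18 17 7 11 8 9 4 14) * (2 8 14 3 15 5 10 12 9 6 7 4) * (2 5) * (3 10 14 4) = [0, 1, 8, 18, 10, 14, 7, 11, 6, 5, 12, 4, 9, 13, 15, 2, 16, 3, 17] = (2 8 6 7 11 4 10 12 9 5 14 15)(3 18 17)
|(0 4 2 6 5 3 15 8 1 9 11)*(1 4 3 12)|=|(0 3 15 8 4 2 6 5 12 1 9 11)|=12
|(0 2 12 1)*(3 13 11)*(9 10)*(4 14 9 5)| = |(0 2 12 1)(3 13 11)(4 14 9 10 5)| = 60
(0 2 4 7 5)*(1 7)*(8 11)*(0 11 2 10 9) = (0 10 9)(1 7 5 11 8 2 4) = [10, 7, 4, 3, 1, 11, 6, 5, 2, 0, 9, 8]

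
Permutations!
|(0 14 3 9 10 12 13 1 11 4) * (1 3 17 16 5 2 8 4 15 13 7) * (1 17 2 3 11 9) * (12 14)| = |(0 12 7 17 16 5 3 1 9 10 14 2 8 4)(11 15 13)| = 42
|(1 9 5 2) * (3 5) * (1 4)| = 6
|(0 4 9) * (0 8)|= |(0 4 9 8)|= 4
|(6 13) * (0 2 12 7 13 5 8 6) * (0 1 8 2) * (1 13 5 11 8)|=|(13)(2 12 7 5)(6 11 8)|=12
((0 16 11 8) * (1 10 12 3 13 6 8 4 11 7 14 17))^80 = (0 3 17)(1 16 13)(6 10 7)(8 12 14) = [3, 16, 2, 17, 4, 5, 10, 6, 12, 9, 7, 11, 14, 1, 8, 15, 13, 0]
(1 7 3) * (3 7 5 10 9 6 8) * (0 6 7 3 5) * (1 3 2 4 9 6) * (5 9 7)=(0 1)(2 4 7)(5 10 6 8 9)=[1, 0, 4, 3, 7, 10, 8, 2, 9, 5, 6]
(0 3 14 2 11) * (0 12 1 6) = [3, 6, 11, 14, 4, 5, 0, 7, 8, 9, 10, 12, 1, 13, 2] = (0 3 14 2 11 12 1 6)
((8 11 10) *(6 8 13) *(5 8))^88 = [0, 1, 2, 3, 4, 13, 10, 7, 6, 9, 8, 5, 12, 11] = (5 13 11)(6 10 8)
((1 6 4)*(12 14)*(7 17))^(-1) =(1 4 6)(7 17)(12 14) =[0, 4, 2, 3, 6, 5, 1, 17, 8, 9, 10, 11, 14, 13, 12, 15, 16, 7]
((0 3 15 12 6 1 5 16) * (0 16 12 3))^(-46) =(16)(1 12)(5 6) =[0, 12, 2, 3, 4, 6, 5, 7, 8, 9, 10, 11, 1, 13, 14, 15, 16]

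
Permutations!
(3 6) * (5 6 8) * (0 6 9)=(0 6 3 8 5 9)=[6, 1, 2, 8, 4, 9, 3, 7, 5, 0]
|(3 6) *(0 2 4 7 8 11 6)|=|(0 2 4 7 8 11 6 3)|=8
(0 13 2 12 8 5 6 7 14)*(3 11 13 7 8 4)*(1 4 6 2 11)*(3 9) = [7, 4, 12, 1, 9, 2, 8, 14, 5, 3, 10, 13, 6, 11, 0] = (0 7 14)(1 4 9 3)(2 12 6 8 5)(11 13)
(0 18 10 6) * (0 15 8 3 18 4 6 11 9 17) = [4, 1, 2, 18, 6, 5, 15, 7, 3, 17, 11, 9, 12, 13, 14, 8, 16, 0, 10] = (0 4 6 15 8 3 18 10 11 9 17)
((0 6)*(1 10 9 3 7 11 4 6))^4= (0 3 6 9 4 10 11 1 7)= [3, 7, 2, 6, 10, 5, 9, 0, 8, 4, 11, 1]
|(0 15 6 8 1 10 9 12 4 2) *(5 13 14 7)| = |(0 15 6 8 1 10 9 12 4 2)(5 13 14 7)| = 20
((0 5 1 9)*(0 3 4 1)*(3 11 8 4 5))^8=(0 5 3)(1 8 9 4 11)=[5, 8, 2, 0, 11, 3, 6, 7, 9, 4, 10, 1]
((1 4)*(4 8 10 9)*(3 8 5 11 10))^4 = (1 9 11)(4 10 5) = [0, 9, 2, 3, 10, 4, 6, 7, 8, 11, 5, 1]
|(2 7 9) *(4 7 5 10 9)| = |(2 5 10 9)(4 7)| = 4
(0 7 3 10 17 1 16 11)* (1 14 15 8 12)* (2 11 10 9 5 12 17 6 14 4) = (0 7 3 9 5 12 1 16 10 6 14 15 8 17 4 2 11) = [7, 16, 11, 9, 2, 12, 14, 3, 17, 5, 6, 0, 1, 13, 15, 8, 10, 4]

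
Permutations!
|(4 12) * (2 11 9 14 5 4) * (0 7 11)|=9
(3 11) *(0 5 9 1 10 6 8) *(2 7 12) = (0 5 9 1 10 6 8)(2 7 12)(3 11) = [5, 10, 7, 11, 4, 9, 8, 12, 0, 1, 6, 3, 2]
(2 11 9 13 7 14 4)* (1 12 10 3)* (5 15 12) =(1 5 15 12 10 3)(2 11 9 13 7 14 4) =[0, 5, 11, 1, 2, 15, 6, 14, 8, 13, 3, 9, 10, 7, 4, 12]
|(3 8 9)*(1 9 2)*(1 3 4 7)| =|(1 9 4 7)(2 3 8)| =12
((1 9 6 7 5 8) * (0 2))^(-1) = (0 2)(1 8 5 7 6 9) = [2, 8, 0, 3, 4, 7, 9, 6, 5, 1]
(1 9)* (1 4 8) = (1 9 4 8) = [0, 9, 2, 3, 8, 5, 6, 7, 1, 4]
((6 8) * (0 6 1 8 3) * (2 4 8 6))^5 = [6, 4, 3, 1, 0, 5, 8, 7, 2] = (0 6 8 2 3 1 4)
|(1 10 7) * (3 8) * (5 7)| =|(1 10 5 7)(3 8)| =4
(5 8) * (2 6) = (2 6)(5 8) = [0, 1, 6, 3, 4, 8, 2, 7, 5]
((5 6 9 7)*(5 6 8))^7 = (5 8)(6 9 7) = [0, 1, 2, 3, 4, 8, 9, 6, 5, 7]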